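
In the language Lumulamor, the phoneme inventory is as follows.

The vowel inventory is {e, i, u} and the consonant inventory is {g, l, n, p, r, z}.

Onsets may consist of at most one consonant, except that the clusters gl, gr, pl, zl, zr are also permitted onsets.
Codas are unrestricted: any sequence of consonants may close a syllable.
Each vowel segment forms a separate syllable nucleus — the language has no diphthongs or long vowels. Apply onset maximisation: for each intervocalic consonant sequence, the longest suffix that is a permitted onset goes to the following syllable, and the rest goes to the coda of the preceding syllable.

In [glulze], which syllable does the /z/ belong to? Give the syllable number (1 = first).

2

Vowels present: u, e; each is a nucleus, giving 2 syllables.
V1 /u/ – V2 /e/: cluster /lz/ — the longest permitted-onset suffix is /z/; onset = /z/, preceding coda = /l/.
Putting it together: glul.ze.
The /z/ is in the onset of syllable 2 (/ze/).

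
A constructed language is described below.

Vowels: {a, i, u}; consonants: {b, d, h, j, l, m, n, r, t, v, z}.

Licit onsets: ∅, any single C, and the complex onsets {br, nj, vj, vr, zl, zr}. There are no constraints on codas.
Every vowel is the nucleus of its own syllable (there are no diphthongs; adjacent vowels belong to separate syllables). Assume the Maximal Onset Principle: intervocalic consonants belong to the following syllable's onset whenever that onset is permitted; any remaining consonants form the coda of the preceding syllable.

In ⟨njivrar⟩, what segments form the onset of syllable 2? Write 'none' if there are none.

vr

Vowels present: i, a; each is a nucleus, giving 2 syllables.
Between /i/ (V1) and /a/ (V2): /vr/ — entire cluster is a permitted onset → onset /vr/, coda ∅.
Putting it together: nji.vrar.
Syllable 2 is /vrar/: onset /vr/, nucleus /a/, coda /r/.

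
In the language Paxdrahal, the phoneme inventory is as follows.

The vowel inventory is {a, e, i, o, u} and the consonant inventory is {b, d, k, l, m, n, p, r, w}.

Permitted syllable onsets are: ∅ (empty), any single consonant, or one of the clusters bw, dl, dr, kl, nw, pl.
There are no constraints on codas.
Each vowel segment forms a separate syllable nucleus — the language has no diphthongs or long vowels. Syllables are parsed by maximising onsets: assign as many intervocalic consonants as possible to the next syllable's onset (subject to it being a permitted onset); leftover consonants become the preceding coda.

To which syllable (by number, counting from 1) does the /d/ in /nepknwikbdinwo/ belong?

3

Vowels present: e, i, i, o; each is a nucleus, giving 4 syllables.
Between /e/ (V1) and /i/ (V2): cluster /pknw/ — the longest permitted-onset suffix is /nw/; onset = /nw/, preceding coda = /pk/.
Between /i/ (V2) and /i/ (V3): /kbd/; trying suffixes from longest down, /d/ is the first permitted one, so coda /kb/ | onset /d/.
Between /i/ (V3) and /o/ (V4): cluster /nw/ — /nw/ is itself a permitted onset, so the whole cluster goes right; preceding coda = ∅.
Result: nepk.nwikb.di.nwo.
The /d/ is in the onset of syllable 3 (/di/).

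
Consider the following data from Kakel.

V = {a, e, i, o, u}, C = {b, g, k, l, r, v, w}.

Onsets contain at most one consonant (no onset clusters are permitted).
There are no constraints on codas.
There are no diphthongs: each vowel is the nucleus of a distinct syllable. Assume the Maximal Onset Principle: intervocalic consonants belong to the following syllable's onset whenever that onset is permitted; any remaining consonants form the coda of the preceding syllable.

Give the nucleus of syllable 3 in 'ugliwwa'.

Vowels present: u, i, a; each is a nucleus, giving 3 syllables.
The third nucleus (vowel 3 from the left) is /a/.

a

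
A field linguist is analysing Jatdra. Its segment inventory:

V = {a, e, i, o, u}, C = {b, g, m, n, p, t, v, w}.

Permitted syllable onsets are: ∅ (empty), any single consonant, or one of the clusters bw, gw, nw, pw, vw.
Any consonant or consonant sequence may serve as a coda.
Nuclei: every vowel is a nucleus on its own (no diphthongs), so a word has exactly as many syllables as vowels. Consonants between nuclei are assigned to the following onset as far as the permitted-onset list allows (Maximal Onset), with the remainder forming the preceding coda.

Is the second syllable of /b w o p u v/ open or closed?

Vowels present: o, u; each is a nucleus, giving 2 syllables.
/o…u/ gap (V1→V2): just /p/ — single C goes to the following onset.
Putting it together: bwo.puv.
Syllable 2 is /puv/ with coda /v/, so it is closed.

closed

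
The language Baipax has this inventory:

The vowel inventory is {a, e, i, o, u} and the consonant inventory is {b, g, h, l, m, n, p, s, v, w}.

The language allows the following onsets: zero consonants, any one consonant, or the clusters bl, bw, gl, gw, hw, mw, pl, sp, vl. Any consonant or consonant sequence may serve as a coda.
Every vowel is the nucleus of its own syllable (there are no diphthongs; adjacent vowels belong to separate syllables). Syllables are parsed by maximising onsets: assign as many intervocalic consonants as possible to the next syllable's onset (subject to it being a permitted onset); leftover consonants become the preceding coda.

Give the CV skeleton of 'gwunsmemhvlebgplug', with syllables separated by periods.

CCVCC.CVCC.CCVCC.CCVC

The vowels are u, e, e, u — 4 nuclei, so 4 syllables.
σ1/σ2 boundary: cluster /nsm/ — the longest permitted-onset suffix is /m/; onset = /m/, preceding coda = /ns/.
σ2/σ3 boundary: /mhvl/ — longest licit onset from the right is /vl/, leaving /mh/ as coda.
σ3/σ4 boundary: /bgpl/ — longest licit onset from the right is /pl/, leaving /bg/ as coda.
So the parse is gwuns.memh.vlebg.plug.
Mapping each syllable to C/V: /gwuns/ → CCVCC, /memh/ → CVCC, /vlebg/ → CCVCC, /plug/ → CCVC.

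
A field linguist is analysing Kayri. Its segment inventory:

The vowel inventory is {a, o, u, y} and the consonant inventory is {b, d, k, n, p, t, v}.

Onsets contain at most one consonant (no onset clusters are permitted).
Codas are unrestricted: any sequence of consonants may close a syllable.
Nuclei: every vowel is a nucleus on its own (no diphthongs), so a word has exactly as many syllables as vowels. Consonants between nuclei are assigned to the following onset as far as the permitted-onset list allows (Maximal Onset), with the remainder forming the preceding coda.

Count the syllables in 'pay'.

Nuclei (vowels): a, y → 2 syllables.

2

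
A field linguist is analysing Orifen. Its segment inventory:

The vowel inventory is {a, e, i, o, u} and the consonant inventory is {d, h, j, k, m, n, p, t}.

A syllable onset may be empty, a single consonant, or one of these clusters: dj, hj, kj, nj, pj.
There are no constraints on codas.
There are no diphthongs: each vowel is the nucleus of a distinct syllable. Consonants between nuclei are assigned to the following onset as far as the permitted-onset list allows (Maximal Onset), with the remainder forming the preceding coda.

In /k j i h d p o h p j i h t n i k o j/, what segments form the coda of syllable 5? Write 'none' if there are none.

j

The vowels are i, o, i, i, o — 5 nuclei, so 5 syllables.
Between /i/ (V1) and /o/ (V2): cluster /hdp/ — the longest permitted-onset suffix is /p/; onset = /p/, preceding coda = /hd/.
Between /o/ (V2) and /i/ (V3): /hpj/ splits as /h/ + /pj/ (/pj/ is the longest suffix that is a licit onset).
Between /i/ (V3) and /i/ (V4): /htn/ splits as /ht/ + /n/ (/n/ is the longest suffix that is a licit onset).
Between /i/ (V4) and /o/ (V5): /k/ is a single consonant, so it becomes the next onset.
Syllabification: kjihd.poh.pjiht.ni.koj.
Syllable 5 is /koj/: onset /k/, nucleus /o/, coda /j/.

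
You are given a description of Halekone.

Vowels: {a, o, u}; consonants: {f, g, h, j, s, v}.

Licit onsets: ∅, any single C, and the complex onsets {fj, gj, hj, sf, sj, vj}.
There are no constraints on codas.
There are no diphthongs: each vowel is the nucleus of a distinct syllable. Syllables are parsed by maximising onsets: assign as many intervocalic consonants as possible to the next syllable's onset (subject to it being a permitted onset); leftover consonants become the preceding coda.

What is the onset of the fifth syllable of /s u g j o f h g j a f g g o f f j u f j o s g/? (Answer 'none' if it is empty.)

fj

Vowels present: u, o, a, o, u, o; each is a nucleus, giving 6 syllables.
/u…o/ gap (V1→V2): /gj/ — entire cluster is a permitted onset → onset /gj/, coda ∅.
/o…a/ gap (V2→V3): /fhgj/; trying suffixes from longest down, /gj/ is the first permitted one, so coda /fh/ | onset /gj/.
/a…o/ gap (V3→V4): /fgg/ splits as /fg/ + /g/ (/g/ is the longest suffix that is a licit onset).
/o…u/ gap (V4→V5): /ffj/ — longest licit onset from the right is /fj/, leaving /f/ as coda.
/u…o/ gap (V5→V6): cluster /fj/ — /fj/ is itself a permitted onset, so the whole cluster goes right; preceding coda = ∅.
Result: su.gjofh.gjafg.gof.fju.fjosg.
Syllable 5 is /fju/: onset /fj/, nucleus /u/, coda ∅.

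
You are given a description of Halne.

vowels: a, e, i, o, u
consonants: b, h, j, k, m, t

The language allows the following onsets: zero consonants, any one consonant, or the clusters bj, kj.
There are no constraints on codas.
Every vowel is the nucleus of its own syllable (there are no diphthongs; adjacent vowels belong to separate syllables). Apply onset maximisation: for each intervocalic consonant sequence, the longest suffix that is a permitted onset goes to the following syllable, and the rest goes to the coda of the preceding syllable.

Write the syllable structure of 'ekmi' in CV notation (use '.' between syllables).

VC.CV

Nuclei (vowels): e, i → 2 syllables.
/e…i/ gap (V1→V2): /km/ — longest licit onset from the right is /m/, leaving /k/ as coda.
Result: ek.mi.
Mapping each syllable to C/V: /ek/ → VC, /mi/ → CV.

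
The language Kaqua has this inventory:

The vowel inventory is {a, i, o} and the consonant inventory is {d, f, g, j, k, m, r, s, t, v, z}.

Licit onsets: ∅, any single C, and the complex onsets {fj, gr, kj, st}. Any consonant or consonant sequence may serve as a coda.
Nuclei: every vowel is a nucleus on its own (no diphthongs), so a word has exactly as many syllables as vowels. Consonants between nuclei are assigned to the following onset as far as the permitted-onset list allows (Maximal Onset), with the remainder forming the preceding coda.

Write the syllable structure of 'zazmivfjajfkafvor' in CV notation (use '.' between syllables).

Nuclei (vowels): a, i, a, a, o → 5 syllables.
V1 /a/ – V2 /i/: /zm/; trying suffixes from longest down, /m/ is the first permitted one, so coda /z/ | onset /m/.
V2 /i/ – V3 /a/: /vfj/ — longest licit onset from the right is /fj/, leaving /v/ as coda.
V3 /a/ – V4 /a/: /jfk/; trying suffixes from longest down, /k/ is the first permitted one, so coda /jf/ | onset /k/.
V4 /a/ – V5 /o/: /fv/ splits as /f/ + /v/ (/v/ is the longest suffix that is a licit onset).
So the parse is zaz.miv.fjajf.kaf.vor.
Mapping each syllable to C/V: /zaz/ → CVC, /miv/ → CVC, /fjajf/ → CCVCC, /kaf/ → CVC, /vor/ → CVC.

CVC.CVC.CCVCC.CVC.CVC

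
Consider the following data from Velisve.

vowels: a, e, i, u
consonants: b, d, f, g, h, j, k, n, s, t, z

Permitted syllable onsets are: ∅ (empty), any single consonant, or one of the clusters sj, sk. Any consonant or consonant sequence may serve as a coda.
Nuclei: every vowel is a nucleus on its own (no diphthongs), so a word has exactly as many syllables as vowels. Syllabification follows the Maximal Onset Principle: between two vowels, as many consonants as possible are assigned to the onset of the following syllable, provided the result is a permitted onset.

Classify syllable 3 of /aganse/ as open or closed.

open

The vowels are a, a, e — 3 nuclei, so 3 syllables.
σ1/σ2 boundary: /g/ is a single consonant, so it becomes the next onset.
σ2/σ3 boundary: /ns/ — longest licit onset from the right is /s/, leaving /n/ as coda.
Result: a.gan.se.
Syllable 3 is /se/; it ends in its nucleus with no coda, so it is open.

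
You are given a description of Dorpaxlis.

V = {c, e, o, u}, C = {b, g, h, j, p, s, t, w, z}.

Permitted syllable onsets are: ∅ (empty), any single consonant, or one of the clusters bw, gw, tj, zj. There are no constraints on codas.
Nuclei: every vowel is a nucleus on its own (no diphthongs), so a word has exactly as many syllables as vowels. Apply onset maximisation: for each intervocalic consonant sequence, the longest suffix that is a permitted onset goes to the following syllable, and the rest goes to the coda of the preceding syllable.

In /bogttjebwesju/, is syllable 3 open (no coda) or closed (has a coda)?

The vowels are o, e, e, u — 4 nuclei, so 4 syllables.
σ1/σ2 boundary: /gttj/; trying suffixes from longest down, /tj/ is the first permitted one, so coda /gt/ | onset /tj/.
σ2/σ3 boundary: /bw/ — entire cluster is a permitted onset → onset /bw/, coda ∅.
σ3/σ4 boundary: /sj/ splits as /s/ + /j/ (/j/ is the longest suffix that is a licit onset).
Syllabification: bogt.tje.bwes.ju.
Syllable 3 is /bwes/ with coda /s/, so it is closed.

closed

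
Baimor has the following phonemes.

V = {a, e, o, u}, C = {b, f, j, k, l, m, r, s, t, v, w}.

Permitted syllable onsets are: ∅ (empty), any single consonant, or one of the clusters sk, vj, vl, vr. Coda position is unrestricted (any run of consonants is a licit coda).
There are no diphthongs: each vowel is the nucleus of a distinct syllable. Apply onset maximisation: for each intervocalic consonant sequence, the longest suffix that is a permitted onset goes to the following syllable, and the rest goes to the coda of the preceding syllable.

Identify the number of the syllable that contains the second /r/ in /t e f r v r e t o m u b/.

Nuclei (vowels): e, e, o, u → 4 syllables.
Between /e/ (V1) and /e/ (V2): /frvr/ — longest licit onset from the right is /vr/, leaving /fr/ as coda.
Between /e/ (V2) and /o/ (V3): just /t/ — single C goes to the following onset.
Between /o/ (V3) and /u/ (V4): just /m/ — single C goes to the following onset.
Syllabification: tefr.vre.to.mub.
The second /r/ is in the onset of syllable 2 (/vre/).

2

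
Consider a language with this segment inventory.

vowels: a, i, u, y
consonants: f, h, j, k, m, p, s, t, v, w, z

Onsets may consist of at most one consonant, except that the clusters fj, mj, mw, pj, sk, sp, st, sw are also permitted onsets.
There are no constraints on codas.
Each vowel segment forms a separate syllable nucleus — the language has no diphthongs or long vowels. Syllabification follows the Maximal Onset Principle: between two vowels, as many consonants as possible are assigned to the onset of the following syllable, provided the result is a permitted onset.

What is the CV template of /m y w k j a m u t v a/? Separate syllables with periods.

Vowels present: y, a, u, a; each is a nucleus, giving 4 syllables.
Between /y/ (V1) and /a/ (V2): cluster /wkj/ — the longest permitted-onset suffix is /j/; onset = /j/, preceding coda = /wk/.
Between /a/ (V2) and /u/ (V3): just /m/ — single C goes to the following onset.
Between /u/ (V3) and /a/ (V4): /tv/; trying suffixes from longest down, /v/ is the first permitted one, so coda /t/ | onset /v/.
Putting it together: mywk.ja.mut.va.
Mapping each syllable to C/V: /mywk/ → CVCC, /ja/ → CV, /mut/ → CVC, /va/ → CV.

CVCC.CV.CVC.CV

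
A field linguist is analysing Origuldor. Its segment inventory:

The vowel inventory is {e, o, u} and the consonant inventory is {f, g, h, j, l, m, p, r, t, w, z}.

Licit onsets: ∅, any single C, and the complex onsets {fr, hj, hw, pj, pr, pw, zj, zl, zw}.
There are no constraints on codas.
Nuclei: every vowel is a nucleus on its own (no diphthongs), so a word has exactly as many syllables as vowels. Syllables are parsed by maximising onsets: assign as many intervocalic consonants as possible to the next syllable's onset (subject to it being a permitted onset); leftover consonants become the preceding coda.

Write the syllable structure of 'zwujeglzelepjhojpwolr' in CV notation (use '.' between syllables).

Nuclei (vowels): u, e, e, e, o, o → 6 syllables.
σ1/σ2 boundary: /j/ → onset of the next syllable (single consonants are always licit onsets).
σ2/σ3 boundary: /glz/ splits as /gl/ + /z/ (/z/ is the longest suffix that is a licit onset).
σ3/σ4 boundary: just /l/ — single C goes to the following onset.
σ4/σ5 boundary: /pjh/; trying suffixes from longest down, /h/ is the first permitted one, so coda /pj/ | onset /h/.
σ5/σ6 boundary: /jpw/ — longest licit onset from the right is /pw/, leaving /j/ as coda.
Putting it together: zwu.jegl.ze.lepj.hoj.pwolr.
Mapping each syllable to C/V: /zwu/ → CCV, /jegl/ → CVCC, /ze/ → CV, /lepj/ → CVCC, /hoj/ → CVC, /pwolr/ → CCVCC.

CCV.CVCC.CV.CVCC.CVC.CCVCC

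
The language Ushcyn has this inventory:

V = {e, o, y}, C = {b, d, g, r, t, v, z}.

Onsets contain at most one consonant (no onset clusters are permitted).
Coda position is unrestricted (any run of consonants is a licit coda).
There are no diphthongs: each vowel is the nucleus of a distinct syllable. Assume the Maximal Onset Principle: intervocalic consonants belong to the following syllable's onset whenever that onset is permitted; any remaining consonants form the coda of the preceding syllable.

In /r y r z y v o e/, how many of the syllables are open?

The vowels are y, y, o, e — 4 nuclei, so 4 syllables.
/y…y/ gap (V1→V2): /rz/ splits as /r/ + /z/ (/z/ is the longest suffix that is a licit onset).
/y…o/ gap (V2→V3): /v/ → onset of the next syllable (single consonants are always licit onsets).
/o…e/ gap (V3→V4): no consonants, so the boundary falls immediately after /o/.
Syllabification: ryr.zy.vo.e.
Classifying each syllable: /ryr/ (closed), /zy/ (open), /vo/ (open), /e/ (open).
Open syllables: 3.

3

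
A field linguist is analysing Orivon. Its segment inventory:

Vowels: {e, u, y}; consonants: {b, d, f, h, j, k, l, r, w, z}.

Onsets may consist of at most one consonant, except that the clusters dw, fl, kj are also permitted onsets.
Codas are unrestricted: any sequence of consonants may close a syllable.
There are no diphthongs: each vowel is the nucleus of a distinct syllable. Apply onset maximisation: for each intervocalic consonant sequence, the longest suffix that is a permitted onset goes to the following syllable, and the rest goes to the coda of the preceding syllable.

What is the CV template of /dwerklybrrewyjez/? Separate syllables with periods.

The vowels are e, y, e, y, e — 5 nuclei, so 5 syllables.
σ1/σ2 boundary: /rkl/ — longest licit onset from the right is /l/, leaving /rk/ as coda.
σ2/σ3 boundary: /brr/ splits as /br/ + /r/ (/r/ is the longest suffix that is a licit onset).
σ3/σ4 boundary: just /w/ — single C goes to the following onset.
σ4/σ5 boundary: /j/ → onset of the next syllable (single consonants are always licit onsets).
Result: dwerk.lybr.re.wy.jez.
Mapping each syllable to C/V: /dwerk/ → CCVCC, /lybr/ → CVCC, /re/ → CV, /wy/ → CV, /jez/ → CVC.

CCVCC.CVCC.CV.CV.CVC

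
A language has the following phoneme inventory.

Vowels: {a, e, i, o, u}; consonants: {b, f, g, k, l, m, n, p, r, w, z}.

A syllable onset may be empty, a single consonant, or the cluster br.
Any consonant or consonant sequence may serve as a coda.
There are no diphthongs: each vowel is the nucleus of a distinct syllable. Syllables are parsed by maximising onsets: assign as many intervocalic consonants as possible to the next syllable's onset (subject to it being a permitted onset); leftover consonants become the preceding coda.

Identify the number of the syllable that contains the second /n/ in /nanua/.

2

Nuclei (vowels): a, u, a → 3 syllables.
/a…u/ gap (V1→V2): just /n/ — single C goes to the following onset.
/u…a/ gap (V2→V3): hiatus — the boundary sits between the two vowels.
Putting it together: na.nu.a.
The second /n/ is in the onset of syllable 2 (/nu/).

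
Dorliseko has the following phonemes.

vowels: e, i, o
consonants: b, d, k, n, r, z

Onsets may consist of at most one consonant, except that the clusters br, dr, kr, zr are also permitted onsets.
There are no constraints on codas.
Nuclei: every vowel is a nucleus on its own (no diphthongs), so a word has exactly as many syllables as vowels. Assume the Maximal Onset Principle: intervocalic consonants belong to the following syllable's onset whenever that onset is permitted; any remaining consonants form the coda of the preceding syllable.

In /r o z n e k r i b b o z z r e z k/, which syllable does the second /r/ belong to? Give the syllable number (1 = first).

Nuclei (vowels): o, e, i, o, e → 5 syllables.
σ1/σ2 boundary: /zn/ splits as /z/ + /n/ (/n/ is the longest suffix that is a licit onset).
σ2/σ3 boundary: /kr/ — entire cluster is a permitted onset → onset /kr/, coda ∅.
σ3/σ4 boundary: /bb/ — longest licit onset from the right is /b/, leaving /b/ as coda.
σ4/σ5 boundary: /zzr/ splits as /z/ + /zr/ (/zr/ is the longest suffix that is a licit onset).
So the parse is roz.ne.krib.boz.zrezk.
The second /r/ is in the onset of syllable 3 (/krib/).

3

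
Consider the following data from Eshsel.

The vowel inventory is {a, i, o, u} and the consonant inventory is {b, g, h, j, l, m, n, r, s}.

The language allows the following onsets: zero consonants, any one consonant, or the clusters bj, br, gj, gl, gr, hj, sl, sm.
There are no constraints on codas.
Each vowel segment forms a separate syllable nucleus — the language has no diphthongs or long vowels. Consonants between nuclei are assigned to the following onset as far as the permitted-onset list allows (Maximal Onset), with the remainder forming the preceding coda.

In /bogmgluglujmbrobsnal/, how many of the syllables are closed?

4

The vowels are o, u, u, o, a — 5 nuclei, so 5 syllables.
/o…u/ gap (V1→V2): cluster /gmgl/ — the longest permitted-onset suffix is /gl/; onset = /gl/, preceding coda = /gm/.
/u…u/ gap (V2→V3): /gl/ — entire cluster is a permitted onset → onset /gl/, coda ∅.
/u…o/ gap (V3→V4): /jmbr/ — longest licit onset from the right is /br/, leaving /jm/ as coda.
/o…a/ gap (V4→V5): /bsn/; trying suffixes from longest down, /n/ is the first permitted one, so coda /bs/ | onset /n/.
Result: bogm.glu.glujm.brobs.nal.
Classifying each syllable: /bogm/ (closed), /glu/ (open), /glujm/ (closed), /brobs/ (closed), /nal/ (closed).
Closed syllables: 4.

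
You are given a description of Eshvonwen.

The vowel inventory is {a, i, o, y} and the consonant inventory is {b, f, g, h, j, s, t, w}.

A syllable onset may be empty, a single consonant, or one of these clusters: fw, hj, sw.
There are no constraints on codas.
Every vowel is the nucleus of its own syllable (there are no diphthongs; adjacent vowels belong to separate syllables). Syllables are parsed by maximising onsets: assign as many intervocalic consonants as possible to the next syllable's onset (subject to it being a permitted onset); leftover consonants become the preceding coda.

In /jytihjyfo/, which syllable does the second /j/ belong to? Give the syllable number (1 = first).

3

Nuclei (vowels): y, i, y, o → 4 syllables.
σ1/σ2 boundary: just /t/ — single C goes to the following onset.
σ2/σ3 boundary: cluster /hj/ — /hj/ is itself a permitted onset, so the whole cluster goes right; preceding coda = ∅.
σ3/σ4 boundary: /f/ is a single consonant, so it becomes the next onset.
Result: jy.ti.hjy.fo.
The second /j/ is in the onset of syllable 3 (/hjy/).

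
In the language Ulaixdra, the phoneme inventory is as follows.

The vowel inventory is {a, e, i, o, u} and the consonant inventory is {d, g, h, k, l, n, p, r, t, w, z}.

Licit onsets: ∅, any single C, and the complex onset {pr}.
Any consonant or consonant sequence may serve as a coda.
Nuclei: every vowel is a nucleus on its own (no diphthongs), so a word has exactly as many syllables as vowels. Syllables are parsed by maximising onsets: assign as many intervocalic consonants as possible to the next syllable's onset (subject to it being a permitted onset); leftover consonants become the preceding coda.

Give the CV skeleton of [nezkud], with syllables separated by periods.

Nuclei (vowels): e, u → 2 syllables.
Between /e/ (V1) and /u/ (V2): /zk/ splits as /z/ + /k/ (/k/ is the longest suffix that is a licit onset).
So the parse is nez.kud.
Mapping each syllable to C/V: /nez/ → CVC, /kud/ → CVC.

CVC.CVC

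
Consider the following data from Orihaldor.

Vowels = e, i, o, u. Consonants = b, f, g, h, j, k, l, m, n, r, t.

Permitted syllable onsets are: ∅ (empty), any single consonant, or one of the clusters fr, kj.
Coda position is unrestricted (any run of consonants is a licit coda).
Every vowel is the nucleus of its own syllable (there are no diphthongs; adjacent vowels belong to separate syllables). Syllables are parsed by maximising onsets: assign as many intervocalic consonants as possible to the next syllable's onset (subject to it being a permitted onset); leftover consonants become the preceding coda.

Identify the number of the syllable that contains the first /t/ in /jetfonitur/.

1

Nuclei (vowels): e, o, i, u → 4 syllables.
V1 /e/ – V2 /o/: cluster /tf/ — the longest permitted-onset suffix is /f/; onset = /f/, preceding coda = /t/.
V2 /o/ – V3 /i/: just /n/ — single C goes to the following onset.
V3 /i/ – V4 /u/: /t/ → onset of the next syllable (single consonants are always licit onsets).
So the parse is jet.fo.ni.tur.
The first /t/ is in the coda of syllable 1 (/jet/).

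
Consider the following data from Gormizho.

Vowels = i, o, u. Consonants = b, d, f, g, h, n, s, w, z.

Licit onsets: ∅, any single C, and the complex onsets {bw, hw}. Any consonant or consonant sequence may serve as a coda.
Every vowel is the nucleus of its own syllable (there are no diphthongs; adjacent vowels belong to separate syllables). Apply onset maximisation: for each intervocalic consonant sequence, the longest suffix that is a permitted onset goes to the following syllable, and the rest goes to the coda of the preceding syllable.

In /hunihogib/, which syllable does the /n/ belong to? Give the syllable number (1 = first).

Vowels present: u, i, o, i; each is a nucleus, giving 4 syllables.
/u…i/ gap (V1→V2): /n/ is a single consonant, so it becomes the next onset.
/i…o/ gap (V2→V3): /h/ is a single consonant, so it becomes the next onset.
/o…i/ gap (V3→V4): /g/ → onset of the next syllable (single consonants are always licit onsets).
Syllabification: hu.ni.ho.gib.
The /n/ is in the onset of syllable 2 (/ni/).

2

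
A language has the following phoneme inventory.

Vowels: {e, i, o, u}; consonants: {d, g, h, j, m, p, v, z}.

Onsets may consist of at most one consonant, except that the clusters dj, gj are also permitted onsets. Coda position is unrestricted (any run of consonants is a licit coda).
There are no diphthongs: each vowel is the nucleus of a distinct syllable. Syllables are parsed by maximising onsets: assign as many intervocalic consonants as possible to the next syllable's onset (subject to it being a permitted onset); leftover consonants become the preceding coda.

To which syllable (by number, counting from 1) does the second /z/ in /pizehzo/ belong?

3

Vowels present: i, e, o; each is a nucleus, giving 3 syllables.
/i…e/ gap (V1→V2): /z/ is a single consonant, so it becomes the next onset.
/e…o/ gap (V2→V3): /hz/ — longest licit onset from the right is /z/, leaving /h/ as coda.
Putting it together: pi.zeh.zo.
The second /z/ is in the onset of syllable 3 (/zo/).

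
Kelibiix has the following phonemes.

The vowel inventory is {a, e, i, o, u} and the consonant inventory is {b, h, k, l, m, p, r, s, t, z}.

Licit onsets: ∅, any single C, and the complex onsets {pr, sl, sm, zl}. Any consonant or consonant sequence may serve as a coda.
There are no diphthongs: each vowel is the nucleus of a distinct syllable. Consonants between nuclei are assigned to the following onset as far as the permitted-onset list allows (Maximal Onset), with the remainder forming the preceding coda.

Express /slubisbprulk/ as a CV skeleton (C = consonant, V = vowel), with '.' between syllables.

Vowels present: u, i, u; each is a nucleus, giving 3 syllables.
/u…i/ gap (V1→V2): /b/ is a single consonant, so it becomes the next onset.
/i…u/ gap (V2→V3): cluster /sbpr/ — the longest permitted-onset suffix is /pr/; onset = /pr/, preceding coda = /sb/.
Result: slu.bisb.prulk.
Mapping each syllable to C/V: /slu/ → CCV, /bisb/ → CVCC, /prulk/ → CCVCC.

CCV.CVCC.CCVCC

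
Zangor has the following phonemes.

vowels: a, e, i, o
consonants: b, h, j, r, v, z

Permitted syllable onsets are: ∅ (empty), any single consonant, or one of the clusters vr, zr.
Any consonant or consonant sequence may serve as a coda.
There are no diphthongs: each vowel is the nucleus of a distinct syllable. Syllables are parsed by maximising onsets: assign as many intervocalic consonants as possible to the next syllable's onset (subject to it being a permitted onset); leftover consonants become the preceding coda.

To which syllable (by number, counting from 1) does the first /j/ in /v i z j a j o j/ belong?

2

Nuclei (vowels): i, a, o → 3 syllables.
σ1/σ2 boundary: /zj/; trying suffixes from longest down, /j/ is the first permitted one, so coda /z/ | onset /j/.
σ2/σ3 boundary: /j/ → onset of the next syllable (single consonants are always licit onsets).
Putting it together: viz.ja.joj.
The first /j/ is in the onset of syllable 2 (/ja/).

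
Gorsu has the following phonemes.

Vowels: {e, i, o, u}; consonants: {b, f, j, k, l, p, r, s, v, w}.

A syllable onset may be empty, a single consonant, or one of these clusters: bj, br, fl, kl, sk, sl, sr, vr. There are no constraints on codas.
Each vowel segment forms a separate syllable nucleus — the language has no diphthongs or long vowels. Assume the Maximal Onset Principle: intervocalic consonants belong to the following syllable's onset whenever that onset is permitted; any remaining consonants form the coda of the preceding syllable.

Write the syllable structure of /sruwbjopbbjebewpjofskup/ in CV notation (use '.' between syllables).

CCVC.CCVCC.CCV.CVCC.CVC.CCVC

Vowels present: u, o, e, e, o, u; each is a nucleus, giving 6 syllables.
σ1/σ2 boundary: /wbj/ — longest licit onset from the right is /bj/, leaving /w/ as coda.
σ2/σ3 boundary: /pbbj/ — longest licit onset from the right is /bj/, leaving /pb/ as coda.
σ3/σ4 boundary: /b/ → onset of the next syllable (single consonants are always licit onsets).
σ4/σ5 boundary: /wpj/; trying suffixes from longest down, /j/ is the first permitted one, so coda /wp/ | onset /j/.
σ5/σ6 boundary: /fsk/; trying suffixes from longest down, /sk/ is the first permitted one, so coda /f/ | onset /sk/.
Syllabification: sruw.bjopb.bje.bewp.jof.skup.
Mapping each syllable to C/V: /sruw/ → CCVC, /bjopb/ → CCVCC, /bje/ → CCV, /bewp/ → CVCC, /jof/ → CVC, /skup/ → CCVC.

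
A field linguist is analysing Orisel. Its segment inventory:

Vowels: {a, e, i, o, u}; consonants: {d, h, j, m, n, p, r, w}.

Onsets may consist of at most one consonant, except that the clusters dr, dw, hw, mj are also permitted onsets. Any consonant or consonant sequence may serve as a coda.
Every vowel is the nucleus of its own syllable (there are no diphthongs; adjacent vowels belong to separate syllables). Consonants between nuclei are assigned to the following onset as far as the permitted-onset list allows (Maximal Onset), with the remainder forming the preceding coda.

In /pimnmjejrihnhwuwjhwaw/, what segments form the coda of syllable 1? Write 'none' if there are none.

Vowels present: i, e, i, u, a; each is a nucleus, giving 5 syllables.
V1 /i/ – V2 /e/: /mnmj/ — longest licit onset from the right is /mj/, leaving /mn/ as coda.
V2 /e/ – V3 /i/: /jr/; trying suffixes from longest down, /r/ is the first permitted one, so coda /j/ | onset /r/.
V3 /i/ – V4 /u/: /hnhw/; trying suffixes from longest down, /hw/ is the first permitted one, so coda /hn/ | onset /hw/.
V4 /u/ – V5 /a/: /wjhw/ — longest licit onset from the right is /hw/, leaving /wj/ as coda.
So the parse is pimn.mjej.rihn.hwuwj.hwaw.
Syllable 1 is /pimn/: onset /p/, nucleus /i/, coda /mn/.

mn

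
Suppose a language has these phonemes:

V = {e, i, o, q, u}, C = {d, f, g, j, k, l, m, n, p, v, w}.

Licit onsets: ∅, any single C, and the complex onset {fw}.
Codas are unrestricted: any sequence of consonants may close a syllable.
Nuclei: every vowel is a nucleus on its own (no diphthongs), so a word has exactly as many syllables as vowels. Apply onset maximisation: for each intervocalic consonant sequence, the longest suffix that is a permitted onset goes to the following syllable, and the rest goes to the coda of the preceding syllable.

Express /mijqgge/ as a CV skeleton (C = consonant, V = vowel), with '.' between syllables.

CV.CVC.CV

The vowels are i, q, e — 3 nuclei, so 3 syllables.
σ1/σ2 boundary: /j/ → onset of the next syllable (single consonants are always licit onsets).
σ2/σ3 boundary: /gg/ splits as /g/ + /g/ (/g/ is the longest suffix that is a licit onset).
Putting it together: mi.jqg.ge.
Mapping each syllable to C/V: /mi/ → CV, /jqg/ → CVC, /ge/ → CV.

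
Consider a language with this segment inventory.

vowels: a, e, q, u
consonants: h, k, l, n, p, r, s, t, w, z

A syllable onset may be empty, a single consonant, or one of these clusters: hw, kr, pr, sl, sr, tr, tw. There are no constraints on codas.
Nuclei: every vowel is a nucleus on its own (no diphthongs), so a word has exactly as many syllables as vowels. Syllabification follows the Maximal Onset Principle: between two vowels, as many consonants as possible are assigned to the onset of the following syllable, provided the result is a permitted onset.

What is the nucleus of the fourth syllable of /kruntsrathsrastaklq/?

Vowels present: u, a, a, a, q; each is a nucleus, giving 5 syllables.
The fourth nucleus (vowel 4 from the left) is /a/.

a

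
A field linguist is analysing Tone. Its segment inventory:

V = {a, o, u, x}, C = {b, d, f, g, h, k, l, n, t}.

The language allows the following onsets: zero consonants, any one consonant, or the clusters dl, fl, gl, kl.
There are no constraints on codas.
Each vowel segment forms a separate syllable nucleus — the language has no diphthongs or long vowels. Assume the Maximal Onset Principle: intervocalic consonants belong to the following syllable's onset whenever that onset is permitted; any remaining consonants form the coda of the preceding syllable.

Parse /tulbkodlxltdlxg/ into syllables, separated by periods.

tulb.ko.dlxlt.dlxg

Vowels present: u, o, x, x; each is a nucleus, giving 4 syllables.
Between /u/ (V1) and /o/ (V2): /lbk/ — longest licit onset from the right is /k/, leaving /lb/ as coda.
Between /o/ (V2) and /x/ (V3): /dl/ is a licit onset in full, so it all attaches to the next syllable.
Between /x/ (V3) and /x/ (V4): /ltdl/; trying suffixes from longest down, /dl/ is the first permitted one, so coda /lt/ | onset /dl/.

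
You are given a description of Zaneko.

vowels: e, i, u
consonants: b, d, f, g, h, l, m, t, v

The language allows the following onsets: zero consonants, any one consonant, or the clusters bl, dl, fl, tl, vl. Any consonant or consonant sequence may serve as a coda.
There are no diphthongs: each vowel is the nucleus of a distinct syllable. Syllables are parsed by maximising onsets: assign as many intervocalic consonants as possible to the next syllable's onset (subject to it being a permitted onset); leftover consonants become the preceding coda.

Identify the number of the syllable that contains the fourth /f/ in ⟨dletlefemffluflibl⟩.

5

Nuclei (vowels): e, e, e, u, i → 5 syllables.
σ1/σ2 boundary: /tl/ is a licit onset in full, so it all attaches to the next syllable.
σ2/σ3 boundary: /f/ is a single consonant, so it becomes the next onset.
σ3/σ4 boundary: /mffl/ — longest licit onset from the right is /fl/, leaving /mf/ as coda.
σ4/σ5 boundary: cluster /fl/ — /fl/ is itself a permitted onset, so the whole cluster goes right; preceding coda = ∅.
Putting it together: dle.tle.femf.flu.flibl.
The fourth /f/ is in the onset of syllable 5 (/flibl/).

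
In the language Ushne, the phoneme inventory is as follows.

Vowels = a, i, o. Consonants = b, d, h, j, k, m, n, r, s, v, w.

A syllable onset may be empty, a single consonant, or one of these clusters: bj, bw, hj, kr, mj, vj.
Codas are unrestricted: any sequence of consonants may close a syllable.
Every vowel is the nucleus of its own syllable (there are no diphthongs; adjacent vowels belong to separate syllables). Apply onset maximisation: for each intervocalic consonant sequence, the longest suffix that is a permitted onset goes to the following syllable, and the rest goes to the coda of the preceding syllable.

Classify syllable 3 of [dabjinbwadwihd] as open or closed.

The vowels are a, i, a, i — 4 nuclei, so 4 syllables.
/a…i/ gap (V1→V2): /bj/ is a licit onset in full, so it all attaches to the next syllable.
/i…a/ gap (V2→V3): /nbw/ splits as /n/ + /bw/ (/bw/ is the longest suffix that is a licit onset).
/a…i/ gap (V3→V4): /dw/ — longest licit onset from the right is /w/, leaving /d/ as coda.
So the parse is da.bjin.bwad.wihd.
Syllable 3 is /bwad/ with coda /d/, so it is closed.

closed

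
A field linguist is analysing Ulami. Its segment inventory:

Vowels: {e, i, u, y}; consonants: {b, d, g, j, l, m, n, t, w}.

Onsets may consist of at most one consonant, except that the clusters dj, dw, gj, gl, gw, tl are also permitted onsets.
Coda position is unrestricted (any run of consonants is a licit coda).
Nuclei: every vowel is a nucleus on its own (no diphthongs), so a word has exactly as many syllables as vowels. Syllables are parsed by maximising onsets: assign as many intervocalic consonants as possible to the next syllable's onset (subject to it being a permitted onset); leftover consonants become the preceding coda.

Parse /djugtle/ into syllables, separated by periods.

Nuclei (vowels): u, e → 2 syllables.
σ1/σ2 boundary: /gtl/ splits as /g/ + /tl/ (/tl/ is the longest suffix that is a licit onset).

djug.tle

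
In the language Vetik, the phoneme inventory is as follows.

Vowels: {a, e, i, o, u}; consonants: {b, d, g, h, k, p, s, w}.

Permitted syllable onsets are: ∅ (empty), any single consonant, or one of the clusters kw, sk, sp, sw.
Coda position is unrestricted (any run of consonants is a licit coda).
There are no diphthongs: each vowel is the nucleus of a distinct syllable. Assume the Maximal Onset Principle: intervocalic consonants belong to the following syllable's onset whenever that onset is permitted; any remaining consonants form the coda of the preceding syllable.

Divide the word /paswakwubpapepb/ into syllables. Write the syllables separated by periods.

Vowels present: a, a, u, a, e; each is a nucleus, giving 5 syllables.
σ1/σ2 boundary: /sw/ is a licit onset in full, so it all attaches to the next syllable.
σ2/σ3 boundary: /kw/ is a licit onset in full, so it all attaches to the next syllable.
σ3/σ4 boundary: /bp/; trying suffixes from longest down, /p/ is the first permitted one, so coda /b/ | onset /p/.
σ4/σ5 boundary: /p/ is a single consonant, so it becomes the next onset.

pa.swa.kwub.pa.pepb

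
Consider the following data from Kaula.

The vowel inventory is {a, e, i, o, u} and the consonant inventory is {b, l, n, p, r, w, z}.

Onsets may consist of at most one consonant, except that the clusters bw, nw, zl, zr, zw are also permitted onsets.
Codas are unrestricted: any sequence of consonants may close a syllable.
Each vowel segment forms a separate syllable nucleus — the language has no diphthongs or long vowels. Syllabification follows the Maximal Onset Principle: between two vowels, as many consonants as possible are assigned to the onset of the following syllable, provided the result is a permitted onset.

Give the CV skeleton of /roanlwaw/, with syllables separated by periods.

The vowels are o, a, a — 3 nuclei, so 3 syllables.
V1 /o/ – V2 /a/: no consonants, so the boundary falls immediately after /o/.
V2 /a/ – V3 /a/: /nlw/ splits as /nl/ + /w/ (/w/ is the longest suffix that is a licit onset).
Putting it together: ro.anl.waw.
Mapping each syllable to C/V: /ro/ → CV, /anl/ → VCC, /waw/ → CVC.

CV.VCC.CVC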